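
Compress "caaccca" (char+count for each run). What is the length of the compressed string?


Input: caaccca
Runs:
  'c' x 1 => "c1"
  'a' x 2 => "a2"
  'c' x 3 => "c3"
  'a' x 1 => "a1"
Compressed: "c1a2c3a1"
Compressed length: 8

8


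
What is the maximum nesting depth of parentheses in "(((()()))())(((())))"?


Input: "(((()()))())(((())))"
Tracking depth:
  Position 0 '(': depth becomes 1
  Position 1 '(': depth becomes 2
  Position 2 '(': depth becomes 3
  Position 3 '(': depth becomes 4
  Position 4 ')': depth becomes 3
  Position 5 '(': depth becomes 4
  Position 6 ')': depth becomes 3
  Position 7 ')': depth becomes 2
  Position 8 ')': depth becomes 1
  Position 9 '(': depth becomes 2
  Position 10 ')': depth becomes 1
  Position 11 ')': depth becomes 0
  Position 12 '(': depth becomes 1
  Position 13 '(': depth becomes 2
  Position 14 '(': depth becomes 3
  Position 15 '(': depth becomes 4
  Position 16 ')': depth becomes 3
  Position 17 ')': depth becomes 2
  Position 18 ')': depth becomes 1
  Position 19 ')': depth becomes 0
Maximum depth reached: 4

4


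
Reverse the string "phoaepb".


Input: phoaepb
Reading characters right to left:
  Position 6: 'b'
  Position 5: 'p'
  Position 4: 'e'
  Position 3: 'a'
  Position 2: 'o'
  Position 1: 'h'
  Position 0: 'p'
Reversed: bpeaohp

bpeaohp


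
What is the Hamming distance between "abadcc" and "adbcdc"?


Comparing "abadcc" and "adbcdc" position by position:
  Position 0: 'a' vs 'a' => same
  Position 1: 'b' vs 'd' => differ
  Position 2: 'a' vs 'b' => differ
  Position 3: 'd' vs 'c' => differ
  Position 4: 'c' vs 'd' => differ
  Position 5: 'c' vs 'c' => same
Total differences (Hamming distance): 4

4


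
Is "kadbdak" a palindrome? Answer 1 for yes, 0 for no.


Input: kadbdak
Reversed: kadbdak
  Compare pos 0 ('k') with pos 6 ('k'): match
  Compare pos 1 ('a') with pos 5 ('a'): match
  Compare pos 2 ('d') with pos 4 ('d'): match
Result: palindrome

1


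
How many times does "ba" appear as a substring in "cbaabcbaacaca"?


Searching for "ba" in "cbaabcbaacaca"
Scanning each position:
  Position 0: "cb" => no
  Position 1: "ba" => MATCH
  Position 2: "aa" => no
  Position 3: "ab" => no
  Position 4: "bc" => no
  Position 5: "cb" => no
  Position 6: "ba" => MATCH
  Position 7: "aa" => no
  Position 8: "ac" => no
  Position 9: "ca" => no
  Position 10: "ac" => no
  Position 11: "ca" => no
Total occurrences: 2

2


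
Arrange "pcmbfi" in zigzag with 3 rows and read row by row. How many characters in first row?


Zigzag "pcmbfi" into 3 rows:
Placing characters:
  'p' => row 0
  'c' => row 1
  'm' => row 2
  'b' => row 1
  'f' => row 0
  'i' => row 1
Rows:
  Row 0: "pf"
  Row 1: "cbi"
  Row 2: "m"
First row length: 2

2


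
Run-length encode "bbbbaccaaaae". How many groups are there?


Input: bbbbaccaaaae
Scanning for consecutive runs:
  Group 1: 'b' x 4 (positions 0-3)
  Group 2: 'a' x 1 (positions 4-4)
  Group 3: 'c' x 2 (positions 5-6)
  Group 4: 'a' x 4 (positions 7-10)
  Group 5: 'e' x 1 (positions 11-11)
Total groups: 5

5


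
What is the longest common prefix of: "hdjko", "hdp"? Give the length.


Words: hdjko, hdp
  Position 0: all 'h' => match
  Position 1: all 'd' => match
  Position 2: ('j', 'p') => mismatch, stop
LCP = "hd" (length 2)

2


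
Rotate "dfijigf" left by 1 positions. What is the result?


Input: "dfijigf", rotate left by 1
First 1 characters: "d"
Remaining characters: "fijigf"
Concatenate remaining + first: "fijigf" + "d" = "fijigfd"

fijigfd


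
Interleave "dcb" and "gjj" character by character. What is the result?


Interleaving "dcb" and "gjj":
  Position 0: 'd' from first, 'g' from second => "dg"
  Position 1: 'c' from first, 'j' from second => "cj"
  Position 2: 'b' from first, 'j' from second => "bj"
Result: dgcjbj

dgcjbj


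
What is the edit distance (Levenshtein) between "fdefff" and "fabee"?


Computing edit distance: "fdefff" -> "fabee"
DP table:
           f    a    b    e    e
      0    1    2    3    4    5
  f   1    0    1    2    3    4
  d   2    1    1    2    3    4
  e   3    2    2    2    2    3
  f   4    3    3    3    3    3
  f   5    4    4    4    4    4
  f   6    5    5    5    5    5
Edit distance = dp[6][5] = 5

5


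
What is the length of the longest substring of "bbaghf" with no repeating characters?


Input: "bbaghf"
Sliding window (track last position of each char):
  Position 0 ('b'): window [0,0] length 1 -- new best
  Position 1 ('b'): repeat (last at 0), move window start to 1
  Position 1 ('b'): window [1,1] length 1
  Position 2 ('a'): window [1,2] length 2 -- new best
  Position 3 ('g'): window [1,3] length 3 -- new best
  Position 4 ('h'): window [1,4] length 4 -- new best
  Position 5 ('f'): window [1,5] length 5 -- new best
Longest substring with no repeats: "baghf" with length 5

5


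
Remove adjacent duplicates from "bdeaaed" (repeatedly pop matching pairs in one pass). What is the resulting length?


Input: bdeaaed
Stack-based adjacent duplicate removal:
  Read 'b': push. Stack: b
  Read 'd': push. Stack: bd
  Read 'e': push. Stack: bde
  Read 'a': push. Stack: bdea
  Read 'a': matches stack top 'a' => pop. Stack: bde
  Read 'e': matches stack top 'e' => pop. Stack: bd
  Read 'd': matches stack top 'd' => pop. Stack: b
Final stack: "b" (length 1)

1


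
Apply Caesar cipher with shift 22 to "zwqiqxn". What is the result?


Caesar cipher: shift "zwqiqxn" by 22
  'z' (pos 25) + 22 = pos 21 = 'v'
  'w' (pos 22) + 22 = pos 18 = 's'
  'q' (pos 16) + 22 = pos 12 = 'm'
  'i' (pos 8) + 22 = pos 4 = 'e'
  'q' (pos 16) + 22 = pos 12 = 'm'
  'x' (pos 23) + 22 = pos 19 = 't'
  'n' (pos 13) + 22 = pos 9 = 'j'
Result: vsmemtj

vsmemtj


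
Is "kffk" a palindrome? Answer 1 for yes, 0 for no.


Input: kffk
Reversed: kffk
  Compare pos 0 ('k') with pos 3 ('k'): match
  Compare pos 1 ('f') with pos 2 ('f'): match
Result: palindrome

1


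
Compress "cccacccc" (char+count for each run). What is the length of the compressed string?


Input: cccacccc
Runs:
  'c' x 3 => "c3"
  'a' x 1 => "a1"
  'c' x 4 => "c4"
Compressed: "c3a1c4"
Compressed length: 6

6


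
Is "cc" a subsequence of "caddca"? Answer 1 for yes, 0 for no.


Check if "cc" is a subsequence of "caddca"
Greedy scan:
  Position 0 ('c'): matches sub[0] = 'c'
  Position 1 ('a'): no match needed
  Position 2 ('d'): no match needed
  Position 3 ('d'): no match needed
  Position 4 ('c'): matches sub[1] = 'c'
  Position 5 ('a'): no match needed
All 2 characters matched => is a subsequence

1


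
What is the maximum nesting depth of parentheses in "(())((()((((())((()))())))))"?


Input: "(())((()((((())((()))())))))"
Tracking depth:
  Position 0 '(': depth becomes 1
  Position 1 '(': depth becomes 2
  Position 2 ')': depth becomes 1
  Position 3 ')': depth becomes 0
  Position 4 '(': depth becomes 1
  Position 5 '(': depth becomes 2
  Position 6 '(': depth becomes 3
  Position 7 ')': depth becomes 2
  Position 8 '(': depth becomes 3
  Position 9 '(': depth becomes 4
  Position 10 '(': depth becomes 5
  Position 11 '(': depth becomes 6
  Position 12 '(': depth becomes 7
  Position 13 ')': depth becomes 6
  Position 14 ')': depth becomes 5
  Position 15 '(': depth becomes 6
  Position 16 '(': depth becomes 7
  Position 17 '(': depth becomes 8
  Position 18 ')': depth becomes 7
  Position 19 ')': depth becomes 6
  Position 20 ')': depth becomes 5
  Position 21 '(': depth becomes 6
  Position 22 ')': depth becomes 5
  Position 23 ')': depth becomes 4
  Position 24 ')': depth becomes 3
  Position 25 ')': depth becomes 2
  Position 26 ')': depth becomes 1
  Position 27 ')': depth becomes 0
Maximum depth reached: 8

8


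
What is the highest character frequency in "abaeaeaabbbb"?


Input: abaeaeaabbbb
Character counts:
  'a': 5
  'b': 5
  'e': 2
Maximum frequency: 5

5


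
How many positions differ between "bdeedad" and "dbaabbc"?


Comparing "bdeedad" and "dbaabbc" position by position:
  Position 0: 'b' vs 'd' => DIFFER
  Position 1: 'd' vs 'b' => DIFFER
  Position 2: 'e' vs 'a' => DIFFER
  Position 3: 'e' vs 'a' => DIFFER
  Position 4: 'd' vs 'b' => DIFFER
  Position 5: 'a' vs 'b' => DIFFER
  Position 6: 'd' vs 'c' => DIFFER
Positions that differ: 7

7


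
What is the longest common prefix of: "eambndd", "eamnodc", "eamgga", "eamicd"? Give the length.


Words: eambndd, eamnodc, eamgga, eamicd
  Position 0: all 'e' => match
  Position 1: all 'a' => match
  Position 2: all 'm' => match
  Position 3: ('b', 'n', 'g', 'i') => mismatch, stop
LCP = "eam" (length 3)

3


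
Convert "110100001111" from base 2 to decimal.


Input: "110100001111" in base 2
Positional expansion:
  Digit '1' (value 1) x 2^11 = 2048
  Digit '1' (value 1) x 2^10 = 1024
  Digit '0' (value 0) x 2^9 = 0
  Digit '1' (value 1) x 2^8 = 256
  Digit '0' (value 0) x 2^7 = 0
  Digit '0' (value 0) x 2^6 = 0
  Digit '0' (value 0) x 2^5 = 0
  Digit '0' (value 0) x 2^4 = 0
  Digit '1' (value 1) x 2^3 = 8
  Digit '1' (value 1) x 2^2 = 4
  Digit '1' (value 1) x 2^1 = 2
  Digit '1' (value 1) x 2^0 = 1
Sum = 3343

3343


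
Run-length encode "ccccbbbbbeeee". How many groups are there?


Input: ccccbbbbbeeee
Scanning for consecutive runs:
  Group 1: 'c' x 4 (positions 0-3)
  Group 2: 'b' x 5 (positions 4-8)
  Group 3: 'e' x 4 (positions 9-12)
Total groups: 3

3


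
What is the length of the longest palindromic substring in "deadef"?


Input: "deadef"
Checking substrings for palindromes:
  No multi-char palindromic substrings found
Longest palindromic substring: "d" with length 1

1


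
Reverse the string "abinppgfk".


Input: abinppgfk
Reading characters right to left:
  Position 8: 'k'
  Position 7: 'f'
  Position 6: 'g'
  Position 5: 'p'
  Position 4: 'p'
  Position 3: 'n'
  Position 2: 'i'
  Position 1: 'b'
  Position 0: 'a'
Reversed: kfgppniba

kfgppniba


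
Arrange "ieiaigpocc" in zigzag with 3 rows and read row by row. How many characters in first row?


Zigzag "ieiaigpocc" into 3 rows:
Placing characters:
  'i' => row 0
  'e' => row 1
  'i' => row 2
  'a' => row 1
  'i' => row 0
  'g' => row 1
  'p' => row 2
  'o' => row 1
  'c' => row 0
  'c' => row 1
Rows:
  Row 0: "iic"
  Row 1: "eagoc"
  Row 2: "ip"
First row length: 3

3


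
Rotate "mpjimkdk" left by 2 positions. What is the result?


Input: "mpjimkdk", rotate left by 2
First 2 characters: "mp"
Remaining characters: "jimkdk"
Concatenate remaining + first: "jimkdk" + "mp" = "jimkdkmp"

jimkdkmp


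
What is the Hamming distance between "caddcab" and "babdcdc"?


Comparing "caddcab" and "babdcdc" position by position:
  Position 0: 'c' vs 'b' => differ
  Position 1: 'a' vs 'a' => same
  Position 2: 'd' vs 'b' => differ
  Position 3: 'd' vs 'd' => same
  Position 4: 'c' vs 'c' => same
  Position 5: 'a' vs 'd' => differ
  Position 6: 'b' vs 'c' => differ
Total differences (Hamming distance): 4

4


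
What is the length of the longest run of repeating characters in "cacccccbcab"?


Input: "cacccccbcab"
Scanning for longest run:
  Position 1 ('a'): new char, reset run to 1
  Position 2 ('c'): new char, reset run to 1
  Position 3 ('c'): continues run of 'c', length=2
  Position 4 ('c'): continues run of 'c', length=3
  Position 5 ('c'): continues run of 'c', length=4
  Position 6 ('c'): continues run of 'c', length=5
  Position 7 ('b'): new char, reset run to 1
  Position 8 ('c'): new char, reset run to 1
  Position 9 ('a'): new char, reset run to 1
  Position 10 ('b'): new char, reset run to 1
Longest run: 'c' with length 5

5


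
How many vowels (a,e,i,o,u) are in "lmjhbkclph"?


Input: lmjhbkclph
Checking each character:
  'l' at position 0: consonant
  'm' at position 1: consonant
  'j' at position 2: consonant
  'h' at position 3: consonant
  'b' at position 4: consonant
  'k' at position 5: consonant
  'c' at position 6: consonant
  'l' at position 7: consonant
  'p' at position 8: consonant
  'h' at position 9: consonant
Total vowels: 0

0


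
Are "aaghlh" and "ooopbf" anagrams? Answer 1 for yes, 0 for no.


Strings: "aaghlh", "ooopbf"
Sorted first:  aaghhl
Sorted second: bfooop
Differ at position 0: 'a' vs 'b' => not anagrams

0


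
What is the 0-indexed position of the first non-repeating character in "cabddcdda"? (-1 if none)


Input: cabddcdda
Character frequencies:
  'a': 2
  'b': 1
  'c': 2
  'd': 4
Scanning left to right for freq == 1:
  Position 0 ('c'): freq=2, skip
  Position 1 ('a'): freq=2, skip
  Position 2 ('b'): unique! => answer = 2

2


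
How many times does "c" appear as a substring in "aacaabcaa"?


Searching for "c" in "aacaabcaa"
Scanning each position:
  Position 0: "a" => no
  Position 1: "a" => no
  Position 2: "c" => MATCH
  Position 3: "a" => no
  Position 4: "a" => no
  Position 5: "b" => no
  Position 6: "c" => MATCH
  Position 7: "a" => no
  Position 8: "a" => no
Total occurrences: 2

2


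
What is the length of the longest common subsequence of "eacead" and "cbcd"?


LCS of "eacead" and "cbcd"
DP table:
           c    b    c    d
      0    0    0    0    0
  e   0    0    0    0    0
  a   0    0    0    0    0
  c   0    1    1    1    1
  e   0    1    1    1    1
  a   0    1    1    1    1
  d   0    1    1    1    2
LCS length = dp[6][4] = 2

2


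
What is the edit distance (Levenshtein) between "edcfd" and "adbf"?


Computing edit distance: "edcfd" -> "adbf"
DP table:
           a    d    b    f
      0    1    2    3    4
  e   1    1    2    3    4
  d   2    2    1    2    3
  c   3    3    2    2    3
  f   4    4    3    3    2
  d   5    5    4    4    3
Edit distance = dp[5][4] = 3

3


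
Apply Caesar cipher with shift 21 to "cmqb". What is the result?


Caesar cipher: shift "cmqb" by 21
  'c' (pos 2) + 21 = pos 23 = 'x'
  'm' (pos 12) + 21 = pos 7 = 'h'
  'q' (pos 16) + 21 = pos 11 = 'l'
  'b' (pos 1) + 21 = pos 22 = 'w'
Result: xhlw

xhlw


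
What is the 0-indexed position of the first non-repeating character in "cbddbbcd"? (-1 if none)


Input: cbddbbcd
Character frequencies:
  'b': 3
  'c': 2
  'd': 3
Scanning left to right for freq == 1:
  Position 0 ('c'): freq=2, skip
  Position 1 ('b'): freq=3, skip
  Position 2 ('d'): freq=3, skip
  Position 3 ('d'): freq=3, skip
  Position 4 ('b'): freq=3, skip
  Position 5 ('b'): freq=3, skip
  Position 6 ('c'): freq=2, skip
  Position 7 ('d'): freq=3, skip
  No unique character found => answer = -1

-1


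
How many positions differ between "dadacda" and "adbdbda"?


Comparing "dadacda" and "adbdbda" position by position:
  Position 0: 'd' vs 'a' => DIFFER
  Position 1: 'a' vs 'd' => DIFFER
  Position 2: 'd' vs 'b' => DIFFER
  Position 3: 'a' vs 'd' => DIFFER
  Position 4: 'c' vs 'b' => DIFFER
  Position 5: 'd' vs 'd' => same
  Position 6: 'a' vs 'a' => same
Positions that differ: 5

5


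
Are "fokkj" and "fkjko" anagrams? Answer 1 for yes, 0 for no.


Strings: "fokkj", "fkjko"
Sorted first:  fjkko
Sorted second: fjkko
Sorted forms match => anagrams

1


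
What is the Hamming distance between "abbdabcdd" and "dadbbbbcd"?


Comparing "abbdabcdd" and "dadbbbbcd" position by position:
  Position 0: 'a' vs 'd' => differ
  Position 1: 'b' vs 'a' => differ
  Position 2: 'b' vs 'd' => differ
  Position 3: 'd' vs 'b' => differ
  Position 4: 'a' vs 'b' => differ
  Position 5: 'b' vs 'b' => same
  Position 6: 'c' vs 'b' => differ
  Position 7: 'd' vs 'c' => differ
  Position 8: 'd' vs 'd' => same
Total differences (Hamming distance): 7

7


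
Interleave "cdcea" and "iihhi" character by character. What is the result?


Interleaving "cdcea" and "iihhi":
  Position 0: 'c' from first, 'i' from second => "ci"
  Position 1: 'd' from first, 'i' from second => "di"
  Position 2: 'c' from first, 'h' from second => "ch"
  Position 3: 'e' from first, 'h' from second => "eh"
  Position 4: 'a' from first, 'i' from second => "ai"
Result: cidichehai

cidichehai


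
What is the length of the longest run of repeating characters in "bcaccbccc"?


Input: "bcaccbccc"
Scanning for longest run:
  Position 1 ('c'): new char, reset run to 1
  Position 2 ('a'): new char, reset run to 1
  Position 3 ('c'): new char, reset run to 1
  Position 4 ('c'): continues run of 'c', length=2
  Position 5 ('b'): new char, reset run to 1
  Position 6 ('c'): new char, reset run to 1
  Position 7 ('c'): continues run of 'c', length=2
  Position 8 ('c'): continues run of 'c', length=3
Longest run: 'c' with length 3

3


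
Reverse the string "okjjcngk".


Input: okjjcngk
Reading characters right to left:
  Position 7: 'k'
  Position 6: 'g'
  Position 5: 'n'
  Position 4: 'c'
  Position 3: 'j'
  Position 2: 'j'
  Position 1: 'k'
  Position 0: 'o'
Reversed: kgncjjko

kgncjjko


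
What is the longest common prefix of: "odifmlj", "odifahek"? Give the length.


Words: odifmlj, odifahek
  Position 0: all 'o' => match
  Position 1: all 'd' => match
  Position 2: all 'i' => match
  Position 3: all 'f' => match
  Position 4: ('m', 'a') => mismatch, stop
LCP = "odif" (length 4)

4


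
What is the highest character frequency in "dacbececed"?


Input: dacbececed
Character counts:
  'a': 1
  'b': 1
  'c': 3
  'd': 2
  'e': 3
Maximum frequency: 3

3


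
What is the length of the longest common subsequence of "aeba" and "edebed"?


LCS of "aeba" and "edebed"
DP table:
           e    d    e    b    e    d
      0    0    0    0    0    0    0
  a   0    0    0    0    0    0    0
  e   0    1    1    1    1    1    1
  b   0    1    1    1    2    2    2
  a   0    1    1    1    2    2    2
LCS length = dp[4][6] = 2

2


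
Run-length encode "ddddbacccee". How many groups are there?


Input: ddddbacccee
Scanning for consecutive runs:
  Group 1: 'd' x 4 (positions 0-3)
  Group 2: 'b' x 1 (positions 4-4)
  Group 3: 'a' x 1 (positions 5-5)
  Group 4: 'c' x 3 (positions 6-8)
  Group 5: 'e' x 2 (positions 9-10)
Total groups: 5

5


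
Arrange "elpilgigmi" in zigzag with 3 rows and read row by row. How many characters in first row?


Zigzag "elpilgigmi" into 3 rows:
Placing characters:
  'e' => row 0
  'l' => row 1
  'p' => row 2
  'i' => row 1
  'l' => row 0
  'g' => row 1
  'i' => row 2
  'g' => row 1
  'm' => row 0
  'i' => row 1
Rows:
  Row 0: "elm"
  Row 1: "liggi"
  Row 2: "pi"
First row length: 3

3


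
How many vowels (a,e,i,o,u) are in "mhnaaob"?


Input: mhnaaob
Checking each character:
  'm' at position 0: consonant
  'h' at position 1: consonant
  'n' at position 2: consonant
  'a' at position 3: vowel (running total: 1)
  'a' at position 4: vowel (running total: 2)
  'o' at position 5: vowel (running total: 3)
  'b' at position 6: consonant
Total vowels: 3

3


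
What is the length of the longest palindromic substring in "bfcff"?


Input: "bfcff"
Checking substrings for palindromes:
  [1:4] "fcf" (len 3) => palindrome
  [3:5] "ff" (len 2) => palindrome
Longest palindromic substring: "fcf" with length 3

3


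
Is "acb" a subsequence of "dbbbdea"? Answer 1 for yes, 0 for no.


Check if "acb" is a subsequence of "dbbbdea"
Greedy scan:
  Position 0 ('d'): no match needed
  Position 1 ('b'): no match needed
  Position 2 ('b'): no match needed
  Position 3 ('b'): no match needed
  Position 4 ('d'): no match needed
  Position 5 ('e'): no match needed
  Position 6 ('a'): matches sub[0] = 'a'
Only matched 1/3 characters => not a subsequence

0


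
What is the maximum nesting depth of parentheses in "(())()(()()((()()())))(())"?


Input: "(())()(()()((()()())))(())"
Tracking depth:
  Position 0 '(': depth becomes 1
  Position 1 '(': depth becomes 2
  Position 2 ')': depth becomes 1
  Position 3 ')': depth becomes 0
  Position 4 '(': depth becomes 1
  Position 5 ')': depth becomes 0
  Position 6 '(': depth becomes 1
  Position 7 '(': depth becomes 2
  Position 8 ')': depth becomes 1
  Position 9 '(': depth becomes 2
  Position 10 ')': depth becomes 1
  Position 11 '(': depth becomes 2
  Position 12 '(': depth becomes 3
  Position 13 '(': depth becomes 4
  Position 14 ')': depth becomes 3
  Position 15 '(': depth becomes 4
  Position 16 ')': depth becomes 3
  Position 17 '(': depth becomes 4
  Position 18 ')': depth becomes 3
  Position 19 ')': depth becomes 2
  Position 20 ')': depth becomes 1
  Position 21 ')': depth becomes 0
  Position 22 '(': depth becomes 1
  Position 23 '(': depth becomes 2
  Position 24 ')': depth becomes 1
  Position 25 ')': depth becomes 0
Maximum depth reached: 4

4


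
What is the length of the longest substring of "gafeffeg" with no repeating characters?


Input: "gafeffeg"
Sliding window (track last position of each char):
  Position 0 ('g'): window [0,0] length 1 -- new best
  Position 1 ('a'): window [0,1] length 2 -- new best
  Position 2 ('f'): window [0,2] length 3 -- new best
  Position 3 ('e'): window [0,3] length 4 -- new best
  Position 4 ('f'): repeat (last at 2), move window start to 3
  Position 4 ('f'): window [3,4] length 2
  Position 5 ('f'): repeat (last at 4), move window start to 5
  Position 5 ('f'): window [5,5] length 1
  Position 6 ('e'): window [5,6] length 2
  Position 7 ('g'): window [5,7] length 3
Longest substring with no repeats: "gafe" with length 4

4


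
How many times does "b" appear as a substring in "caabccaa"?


Searching for "b" in "caabccaa"
Scanning each position:
  Position 0: "c" => no
  Position 1: "a" => no
  Position 2: "a" => no
  Position 3: "b" => MATCH
  Position 4: "c" => no
  Position 5: "c" => no
  Position 6: "a" => no
  Position 7: "a" => no
Total occurrences: 1

1


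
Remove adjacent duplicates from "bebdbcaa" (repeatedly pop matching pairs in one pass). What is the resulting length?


Input: bebdbcaa
Stack-based adjacent duplicate removal:
  Read 'b': push. Stack: b
  Read 'e': push. Stack: be
  Read 'b': push. Stack: beb
  Read 'd': push. Stack: bebd
  Read 'b': push. Stack: bebdb
  Read 'c': push. Stack: bebdbc
  Read 'a': push. Stack: bebdbca
  Read 'a': matches stack top 'a' => pop. Stack: bebdbc
Final stack: "bebdbc" (length 6)

6


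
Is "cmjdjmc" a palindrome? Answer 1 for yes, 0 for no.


Input: cmjdjmc
Reversed: cmjdjmc
  Compare pos 0 ('c') with pos 6 ('c'): match
  Compare pos 1 ('m') with pos 5 ('m'): match
  Compare pos 2 ('j') with pos 4 ('j'): match
Result: palindrome

1


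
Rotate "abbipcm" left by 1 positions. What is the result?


Input: "abbipcm", rotate left by 1
First 1 characters: "a"
Remaining characters: "bbipcm"
Concatenate remaining + first: "bbipcm" + "a" = "bbipcma"

bbipcma


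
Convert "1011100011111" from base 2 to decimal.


Input: "1011100011111" in base 2
Positional expansion:
  Digit '1' (value 1) x 2^12 = 4096
  Digit '0' (value 0) x 2^11 = 0
  Digit '1' (value 1) x 2^10 = 1024
  Digit '1' (value 1) x 2^9 = 512
  Digit '1' (value 1) x 2^8 = 256
  Digit '0' (value 0) x 2^7 = 0
  Digit '0' (value 0) x 2^6 = 0
  Digit '0' (value 0) x 2^5 = 0
  Digit '1' (value 1) x 2^4 = 16
  Digit '1' (value 1) x 2^3 = 8
  Digit '1' (value 1) x 2^2 = 4
  Digit '1' (value 1) x 2^1 = 2
  Digit '1' (value 1) x 2^0 = 1
Sum = 5919

5919


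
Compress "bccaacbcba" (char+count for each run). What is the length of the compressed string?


Input: bccaacbcba
Runs:
  'b' x 1 => "b1"
  'c' x 2 => "c2"
  'a' x 2 => "a2"
  'c' x 1 => "c1"
  'b' x 1 => "b1"
  'c' x 1 => "c1"
  'b' x 1 => "b1"
  'a' x 1 => "a1"
Compressed: "b1c2a2c1b1c1b1a1"
Compressed length: 16

16


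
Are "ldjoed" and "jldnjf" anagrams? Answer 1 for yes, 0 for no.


Strings: "ldjoed", "jldnjf"
Sorted first:  ddejlo
Sorted second: dfjjln
Differ at position 1: 'd' vs 'f' => not anagrams

0


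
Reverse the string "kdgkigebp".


Input: kdgkigebp
Reading characters right to left:
  Position 8: 'p'
  Position 7: 'b'
  Position 6: 'e'
  Position 5: 'g'
  Position 4: 'i'
  Position 3: 'k'
  Position 2: 'g'
  Position 1: 'd'
  Position 0: 'k'
Reversed: pbegikgdk

pbegikgdk


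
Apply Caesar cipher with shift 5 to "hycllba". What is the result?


Caesar cipher: shift "hycllba" by 5
  'h' (pos 7) + 5 = pos 12 = 'm'
  'y' (pos 24) + 5 = pos 3 = 'd'
  'c' (pos 2) + 5 = pos 7 = 'h'
  'l' (pos 11) + 5 = pos 16 = 'q'
  'l' (pos 11) + 5 = pos 16 = 'q'
  'b' (pos 1) + 5 = pos 6 = 'g'
  'a' (pos 0) + 5 = pos 5 = 'f'
Result: mdhqqgf

mdhqqgf


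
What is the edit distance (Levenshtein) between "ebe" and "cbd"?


Computing edit distance: "ebe" -> "cbd"
DP table:
           c    b    d
      0    1    2    3
  e   1    1    2    3
  b   2    2    1    2
  e   3    3    2    2
Edit distance = dp[3][3] = 2

2


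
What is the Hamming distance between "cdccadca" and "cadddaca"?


Comparing "cdccadca" and "cadddaca" position by position:
  Position 0: 'c' vs 'c' => same
  Position 1: 'd' vs 'a' => differ
  Position 2: 'c' vs 'd' => differ
  Position 3: 'c' vs 'd' => differ
  Position 4: 'a' vs 'd' => differ
  Position 5: 'd' vs 'a' => differ
  Position 6: 'c' vs 'c' => same
  Position 7: 'a' vs 'a' => same
Total differences (Hamming distance): 5

5


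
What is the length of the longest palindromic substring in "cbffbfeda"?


Input: "cbffbfeda"
Checking substrings for palindromes:
  [1:5] "bffb" (len 4) => palindrome
  [3:6] "fbf" (len 3) => palindrome
  [2:4] "ff" (len 2) => palindrome
Longest palindromic substring: "bffb" with length 4

4


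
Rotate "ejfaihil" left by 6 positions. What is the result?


Input: "ejfaihil", rotate left by 6
First 6 characters: "ejfaih"
Remaining characters: "il"
Concatenate remaining + first: "il" + "ejfaih" = "ilejfaih"

ilejfaih


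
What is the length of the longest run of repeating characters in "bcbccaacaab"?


Input: "bcbccaacaab"
Scanning for longest run:
  Position 1 ('c'): new char, reset run to 1
  Position 2 ('b'): new char, reset run to 1
  Position 3 ('c'): new char, reset run to 1
  Position 4 ('c'): continues run of 'c', length=2
  Position 5 ('a'): new char, reset run to 1
  Position 6 ('a'): continues run of 'a', length=2
  Position 7 ('c'): new char, reset run to 1
  Position 8 ('a'): new char, reset run to 1
  Position 9 ('a'): continues run of 'a', length=2
  Position 10 ('b'): new char, reset run to 1
Longest run: 'c' with length 2

2


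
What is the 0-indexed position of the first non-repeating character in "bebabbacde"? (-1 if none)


Input: bebabbacde
Character frequencies:
  'a': 2
  'b': 4
  'c': 1
  'd': 1
  'e': 2
Scanning left to right for freq == 1:
  Position 0 ('b'): freq=4, skip
  Position 1 ('e'): freq=2, skip
  Position 2 ('b'): freq=4, skip
  Position 3 ('a'): freq=2, skip
  Position 4 ('b'): freq=4, skip
  Position 5 ('b'): freq=4, skip
  Position 6 ('a'): freq=2, skip
  Position 7 ('c'): unique! => answer = 7

7


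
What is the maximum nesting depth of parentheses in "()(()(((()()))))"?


Input: "()(()(((()()))))"
Tracking depth:
  Position 0 '(': depth becomes 1
  Position 1 ')': depth becomes 0
  Position 2 '(': depth becomes 1
  Position 3 '(': depth becomes 2
  Position 4 ')': depth becomes 1
  Position 5 '(': depth becomes 2
  Position 6 '(': depth becomes 3
  Position 7 '(': depth becomes 4
  Position 8 '(': depth becomes 5
  Position 9 ')': depth becomes 4
  Position 10 '(': depth becomes 5
  Position 11 ')': depth becomes 4
  Position 12 ')': depth becomes 3
  Position 13 ')': depth becomes 2
  Position 14 ')': depth becomes 1
  Position 15 ')': depth becomes 0
Maximum depth reached: 5

5


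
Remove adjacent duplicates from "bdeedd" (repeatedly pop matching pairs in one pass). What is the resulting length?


Input: bdeedd
Stack-based adjacent duplicate removal:
  Read 'b': push. Stack: b
  Read 'd': push. Stack: bd
  Read 'e': push. Stack: bde
  Read 'e': matches stack top 'e' => pop. Stack: bd
  Read 'd': matches stack top 'd' => pop. Stack: b
  Read 'd': push. Stack: bd
Final stack: "bd" (length 2)

2


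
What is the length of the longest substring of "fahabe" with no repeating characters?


Input: "fahabe"
Sliding window (track last position of each char):
  Position 0 ('f'): window [0,0] length 1 -- new best
  Position 1 ('a'): window [0,1] length 2 -- new best
  Position 2 ('h'): window [0,2] length 3 -- new best
  Position 3 ('a'): repeat (last at 1), move window start to 2
  Position 3 ('a'): window [2,3] length 2
  Position 4 ('b'): window [2,4] length 3
  Position 5 ('e'): window [2,5] length 4 -- new best
Longest substring with no repeats: "habe" with length 4

4


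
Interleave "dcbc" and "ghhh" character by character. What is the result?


Interleaving "dcbc" and "ghhh":
  Position 0: 'd' from first, 'g' from second => "dg"
  Position 1: 'c' from first, 'h' from second => "ch"
  Position 2: 'b' from first, 'h' from second => "bh"
  Position 3: 'c' from first, 'h' from second => "ch"
Result: dgchbhch

dgchbhch


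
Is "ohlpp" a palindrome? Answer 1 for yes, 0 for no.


Input: ohlpp
Reversed: pplho
  Compare pos 0 ('o') with pos 4 ('p'): MISMATCH
  Compare pos 1 ('h') with pos 3 ('p'): MISMATCH
Result: not a palindrome

0


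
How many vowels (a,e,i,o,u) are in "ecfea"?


Input: ecfea
Checking each character:
  'e' at position 0: vowel (running total: 1)
  'c' at position 1: consonant
  'f' at position 2: consonant
  'e' at position 3: vowel (running total: 2)
  'a' at position 4: vowel (running total: 3)
Total vowels: 3

3


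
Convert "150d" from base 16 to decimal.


Input: "150d" in base 16
Positional expansion:
  Digit '1' (value 1) x 16^3 = 4096
  Digit '5' (value 5) x 16^2 = 1280
  Digit '0' (value 0) x 16^1 = 0
  Digit 'd' (value 13) x 16^0 = 13
Sum = 5389

5389


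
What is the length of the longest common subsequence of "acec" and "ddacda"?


LCS of "acec" and "ddacda"
DP table:
           d    d    a    c    d    a
      0    0    0    0    0    0    0
  a   0    0    0    1    1    1    1
  c   0    0    0    1    2    2    2
  e   0    0    0    1    2    2    2
  c   0    0    0    1    2    2    2
LCS length = dp[4][6] = 2

2


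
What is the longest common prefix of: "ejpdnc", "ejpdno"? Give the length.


Words: ejpdnc, ejpdno
  Position 0: all 'e' => match
  Position 1: all 'j' => match
  Position 2: all 'p' => match
  Position 3: all 'd' => match
  Position 4: all 'n' => match
  Position 5: ('c', 'o') => mismatch, stop
LCP = "ejpdn" (length 5)

5


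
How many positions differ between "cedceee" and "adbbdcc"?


Comparing "cedceee" and "adbbdcc" position by position:
  Position 0: 'c' vs 'a' => DIFFER
  Position 1: 'e' vs 'd' => DIFFER
  Position 2: 'd' vs 'b' => DIFFER
  Position 3: 'c' vs 'b' => DIFFER
  Position 4: 'e' vs 'd' => DIFFER
  Position 5: 'e' vs 'c' => DIFFER
  Position 6: 'e' vs 'c' => DIFFER
Positions that differ: 7

7


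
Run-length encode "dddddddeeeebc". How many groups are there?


Input: dddddddeeeebc
Scanning for consecutive runs:
  Group 1: 'd' x 7 (positions 0-6)
  Group 2: 'e' x 4 (positions 7-10)
  Group 3: 'b' x 1 (positions 11-11)
  Group 4: 'c' x 1 (positions 12-12)
Total groups: 4

4


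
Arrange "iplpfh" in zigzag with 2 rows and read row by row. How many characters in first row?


Zigzag "iplpfh" into 2 rows:
Placing characters:
  'i' => row 0
  'p' => row 1
  'l' => row 0
  'p' => row 1
  'f' => row 0
  'h' => row 1
Rows:
  Row 0: "ilf"
  Row 1: "pph"
First row length: 3

3


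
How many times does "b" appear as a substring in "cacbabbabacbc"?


Searching for "b" in "cacbabbabacbc"
Scanning each position:
  Position 0: "c" => no
  Position 1: "a" => no
  Position 2: "c" => no
  Position 3: "b" => MATCH
  Position 4: "a" => no
  Position 5: "b" => MATCH
  Position 6: "b" => MATCH
  Position 7: "a" => no
  Position 8: "b" => MATCH
  Position 9: "a" => no
  Position 10: "c" => no
  Position 11: "b" => MATCH
  Position 12: "c" => no
Total occurrences: 5

5


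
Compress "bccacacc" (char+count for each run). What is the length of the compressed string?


Input: bccacacc
Runs:
  'b' x 1 => "b1"
  'c' x 2 => "c2"
  'a' x 1 => "a1"
  'c' x 1 => "c1"
  'a' x 1 => "a1"
  'c' x 2 => "c2"
Compressed: "b1c2a1c1a1c2"
Compressed length: 12

12


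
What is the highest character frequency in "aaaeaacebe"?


Input: aaaeaacebe
Character counts:
  'a': 5
  'b': 1
  'c': 1
  'e': 3
Maximum frequency: 5

5


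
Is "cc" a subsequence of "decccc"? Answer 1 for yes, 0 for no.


Check if "cc" is a subsequence of "decccc"
Greedy scan:
  Position 0 ('d'): no match needed
  Position 1 ('e'): no match needed
  Position 2 ('c'): matches sub[0] = 'c'
  Position 3 ('c'): matches sub[1] = 'c'
  Position 4 ('c'): no match needed
  Position 5 ('c'): no match needed
All 2 characters matched => is a subsequence

1


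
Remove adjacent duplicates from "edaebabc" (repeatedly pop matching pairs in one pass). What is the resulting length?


Input: edaebabc
Stack-based adjacent duplicate removal:
  Read 'e': push. Stack: e
  Read 'd': push. Stack: ed
  Read 'a': push. Stack: eda
  Read 'e': push. Stack: edae
  Read 'b': push. Stack: edaeb
  Read 'a': push. Stack: edaeba
  Read 'b': push. Stack: edaebab
  Read 'c': push. Stack: edaebabc
Final stack: "edaebabc" (length 8)

8


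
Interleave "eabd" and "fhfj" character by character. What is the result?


Interleaving "eabd" and "fhfj":
  Position 0: 'e' from first, 'f' from second => "ef"
  Position 1: 'a' from first, 'h' from second => "ah"
  Position 2: 'b' from first, 'f' from second => "bf"
  Position 3: 'd' from first, 'j' from second => "dj"
Result: efahbfdj

efahbfdj


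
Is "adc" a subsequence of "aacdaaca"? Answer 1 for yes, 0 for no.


Check if "adc" is a subsequence of "aacdaaca"
Greedy scan:
  Position 0 ('a'): matches sub[0] = 'a'
  Position 1 ('a'): no match needed
  Position 2 ('c'): no match needed
  Position 3 ('d'): matches sub[1] = 'd'
  Position 4 ('a'): no match needed
  Position 5 ('a'): no match needed
  Position 6 ('c'): matches sub[2] = 'c'
  Position 7 ('a'): no match needed
All 3 characters matched => is a subsequence

1


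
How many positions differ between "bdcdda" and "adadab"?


Comparing "bdcdda" and "adadab" position by position:
  Position 0: 'b' vs 'a' => DIFFER
  Position 1: 'd' vs 'd' => same
  Position 2: 'c' vs 'a' => DIFFER
  Position 3: 'd' vs 'd' => same
  Position 4: 'd' vs 'a' => DIFFER
  Position 5: 'a' vs 'b' => DIFFER
Positions that differ: 4

4


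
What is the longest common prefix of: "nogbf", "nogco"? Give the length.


Words: nogbf, nogco
  Position 0: all 'n' => match
  Position 1: all 'o' => match
  Position 2: all 'g' => match
  Position 3: ('b', 'c') => mismatch, stop
LCP = "nog" (length 3)

3


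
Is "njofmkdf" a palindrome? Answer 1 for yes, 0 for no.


Input: njofmkdf
Reversed: fdkmfojn
  Compare pos 0 ('n') with pos 7 ('f'): MISMATCH
  Compare pos 1 ('j') with pos 6 ('d'): MISMATCH
  Compare pos 2 ('o') with pos 5 ('k'): MISMATCH
  Compare pos 3 ('f') with pos 4 ('m'): MISMATCH
Result: not a palindrome

0


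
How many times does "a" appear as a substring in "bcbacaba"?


Searching for "a" in "bcbacaba"
Scanning each position:
  Position 0: "b" => no
  Position 1: "c" => no
  Position 2: "b" => no
  Position 3: "a" => MATCH
  Position 4: "c" => no
  Position 5: "a" => MATCH
  Position 6: "b" => no
  Position 7: "a" => MATCH
Total occurrences: 3

3


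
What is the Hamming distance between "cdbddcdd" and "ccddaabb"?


Comparing "cdbddcdd" and "ccddaabb" position by position:
  Position 0: 'c' vs 'c' => same
  Position 1: 'd' vs 'c' => differ
  Position 2: 'b' vs 'd' => differ
  Position 3: 'd' vs 'd' => same
  Position 4: 'd' vs 'a' => differ
  Position 5: 'c' vs 'a' => differ
  Position 6: 'd' vs 'b' => differ
  Position 7: 'd' vs 'b' => differ
Total differences (Hamming distance): 6

6


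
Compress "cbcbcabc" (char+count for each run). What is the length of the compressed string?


Input: cbcbcabc
Runs:
  'c' x 1 => "c1"
  'b' x 1 => "b1"
  'c' x 1 => "c1"
  'b' x 1 => "b1"
  'c' x 1 => "c1"
  'a' x 1 => "a1"
  'b' x 1 => "b1"
  'c' x 1 => "c1"
Compressed: "c1b1c1b1c1a1b1c1"
Compressed length: 16

16


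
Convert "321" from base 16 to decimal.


Input: "321" in base 16
Positional expansion:
  Digit '3' (value 3) x 16^2 = 768
  Digit '2' (value 2) x 16^1 = 32
  Digit '1' (value 1) x 16^0 = 1
Sum = 801

801


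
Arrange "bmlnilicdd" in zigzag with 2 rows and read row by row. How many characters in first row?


Zigzag "bmlnilicdd" into 2 rows:
Placing characters:
  'b' => row 0
  'm' => row 1
  'l' => row 0
  'n' => row 1
  'i' => row 0
  'l' => row 1
  'i' => row 0
  'c' => row 1
  'd' => row 0
  'd' => row 1
Rows:
  Row 0: "bliid"
  Row 1: "mnlcd"
First row length: 5

5


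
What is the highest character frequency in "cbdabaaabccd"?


Input: cbdabaaabccd
Character counts:
  'a': 4
  'b': 3
  'c': 3
  'd': 2
Maximum frequency: 4

4


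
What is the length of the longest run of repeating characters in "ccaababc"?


Input: "ccaababc"
Scanning for longest run:
  Position 1 ('c'): continues run of 'c', length=2
  Position 2 ('a'): new char, reset run to 1
  Position 3 ('a'): continues run of 'a', length=2
  Position 4 ('b'): new char, reset run to 1
  Position 5 ('a'): new char, reset run to 1
  Position 6 ('b'): new char, reset run to 1
  Position 7 ('c'): new char, reset run to 1
Longest run: 'c' with length 2

2


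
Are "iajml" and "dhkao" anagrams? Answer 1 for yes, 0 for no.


Strings: "iajml", "dhkao"
Sorted first:  aijlm
Sorted second: adhko
Differ at position 1: 'i' vs 'd' => not anagrams

0


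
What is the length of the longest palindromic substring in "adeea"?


Input: "adeea"
Checking substrings for palindromes:
  [2:4] "ee" (len 2) => palindrome
Longest palindromic substring: "ee" with length 2

2


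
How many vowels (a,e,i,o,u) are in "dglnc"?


Input: dglnc
Checking each character:
  'd' at position 0: consonant
  'g' at position 1: consonant
  'l' at position 2: consonant
  'n' at position 3: consonant
  'c' at position 4: consonant
Total vowels: 0

0


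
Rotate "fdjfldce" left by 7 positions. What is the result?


Input: "fdjfldce", rotate left by 7
First 7 characters: "fdjfldc"
Remaining characters: "e"
Concatenate remaining + first: "e" + "fdjfldc" = "efdjfldc"

efdjfldc


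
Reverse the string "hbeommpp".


Input: hbeommpp
Reading characters right to left:
  Position 7: 'p'
  Position 6: 'p'
  Position 5: 'm'
  Position 4: 'm'
  Position 3: 'o'
  Position 2: 'e'
  Position 1: 'b'
  Position 0: 'h'
Reversed: ppmmoebh

ppmmoebh


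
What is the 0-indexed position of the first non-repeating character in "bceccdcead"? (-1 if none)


Input: bceccdcead
Character frequencies:
  'a': 1
  'b': 1
  'c': 4
  'd': 2
  'e': 2
Scanning left to right for freq == 1:
  Position 0 ('b'): unique! => answer = 0

0


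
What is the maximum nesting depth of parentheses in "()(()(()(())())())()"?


Input: "()(()(()(())())())()"
Tracking depth:
  Position 0 '(': depth becomes 1
  Position 1 ')': depth becomes 0
  Position 2 '(': depth becomes 1
  Position 3 '(': depth becomes 2
  Position 4 ')': depth becomes 1
  Position 5 '(': depth becomes 2
  Position 6 '(': depth becomes 3
  Position 7 ')': depth becomes 2
  Position 8 '(': depth becomes 3
  Position 9 '(': depth becomes 4
  Position 10 ')': depth becomes 3
  Position 11 ')': depth becomes 2
  Position 12 '(': depth becomes 3
  Position 13 ')': depth becomes 2
  Position 14 ')': depth becomes 1
  Position 15 '(': depth becomes 2
  Position 16 ')': depth becomes 1
  Position 17 ')': depth becomes 0
  Position 18 '(': depth becomes 1
  Position 19 ')': depth becomes 0
Maximum depth reached: 4

4


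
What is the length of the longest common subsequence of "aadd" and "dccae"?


LCS of "aadd" and "dccae"
DP table:
           d    c    c    a    e
      0    0    0    0    0    0
  a   0    0    0    0    1    1
  a   0    0    0    0    1    1
  d   0    1    1    1    1    1
  d   0    1    1    1    1    1
LCS length = dp[4][5] = 1

1


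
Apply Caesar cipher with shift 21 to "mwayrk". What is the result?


Caesar cipher: shift "mwayrk" by 21
  'm' (pos 12) + 21 = pos 7 = 'h'
  'w' (pos 22) + 21 = pos 17 = 'r'
  'a' (pos 0) + 21 = pos 21 = 'v'
  'y' (pos 24) + 21 = pos 19 = 't'
  'r' (pos 17) + 21 = pos 12 = 'm'
  'k' (pos 10) + 21 = pos 5 = 'f'
Result: hrvtmf

hrvtmf
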